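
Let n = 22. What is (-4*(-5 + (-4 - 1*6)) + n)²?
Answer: 6724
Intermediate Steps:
(-4*(-5 + (-4 - 1*6)) + n)² = (-4*(-5 + (-4 - 1*6)) + 22)² = (-4*(-5 + (-4 - 6)) + 22)² = (-4*(-5 - 10) + 22)² = (-4*(-15) + 22)² = (60 + 22)² = 82² = 6724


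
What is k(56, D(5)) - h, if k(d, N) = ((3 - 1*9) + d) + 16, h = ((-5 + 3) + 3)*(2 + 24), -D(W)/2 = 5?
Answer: 40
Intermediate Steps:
D(W) = -10 (D(W) = -2*5 = -10)
h = 26 (h = (-2 + 3)*26 = 1*26 = 26)
k(d, N) = 10 + d (k(d, N) = ((3 - 9) + d) + 16 = (-6 + d) + 16 = 10 + d)
k(56, D(5)) - h = (10 + 56) - 1*26 = 66 - 26 = 40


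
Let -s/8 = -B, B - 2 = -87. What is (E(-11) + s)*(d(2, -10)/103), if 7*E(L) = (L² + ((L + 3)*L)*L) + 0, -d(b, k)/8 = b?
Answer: 12816/103 ≈ 124.43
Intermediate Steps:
B = -85 (B = 2 - 87 = -85)
d(b, k) = -8*b
s = -680 (s = -(-8)*(-85) = -8*85 = -680)
E(L) = L²/7 + L²*(3 + L)/7 (E(L) = ((L² + ((L + 3)*L)*L) + 0)/7 = ((L² + ((3 + L)*L)*L) + 0)/7 = ((L² + (L*(3 + L))*L) + 0)/7 = ((L² + L²*(3 + L)) + 0)/7 = (L² + L²*(3 + L))/7 = L²/7 + L²*(3 + L)/7)
(E(-11) + s)*(d(2, -10)/103) = ((⅐)*(-11)²*(4 - 11) - 680)*(-8*2/103) = ((⅐)*121*(-7) - 680)*(-16*1/103) = (-121 - 680)*(-16/103) = -801*(-16/103) = 12816/103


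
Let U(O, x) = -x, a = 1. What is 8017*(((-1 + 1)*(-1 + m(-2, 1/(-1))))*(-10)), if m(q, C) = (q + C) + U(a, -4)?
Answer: 0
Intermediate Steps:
m(q, C) = 4 + C + q (m(q, C) = (q + C) - 1*(-4) = (C + q) + 4 = 4 + C + q)
8017*(((-1 + 1)*(-1 + m(-2, 1/(-1))))*(-10)) = 8017*(((-1 + 1)*(-1 + (4 + 1/(-1) - 2)))*(-10)) = 8017*((0*(-1 + (4 - 1 - 2)))*(-10)) = 8017*((0*(-1 + 1))*(-10)) = 8017*((0*0)*(-10)) = 8017*(0*(-10)) = 8017*0 = 0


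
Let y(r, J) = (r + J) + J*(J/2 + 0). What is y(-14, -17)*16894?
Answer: 1917469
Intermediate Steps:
y(r, J) = J + r + J²/2 (y(r, J) = (J + r) + J*(J*(½) + 0) = (J + r) + J*(J/2 + 0) = (J + r) + J*(J/2) = (J + r) + J²/2 = J + r + J²/2)
y(-14, -17)*16894 = (-17 - 14 + (½)*(-17)²)*16894 = (-17 - 14 + (½)*289)*16894 = (-17 - 14 + 289/2)*16894 = (227/2)*16894 = 1917469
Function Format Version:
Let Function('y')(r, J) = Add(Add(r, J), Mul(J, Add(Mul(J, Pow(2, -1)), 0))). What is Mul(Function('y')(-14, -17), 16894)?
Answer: 1917469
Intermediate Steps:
Function('y')(r, J) = Add(J, r, Mul(Rational(1, 2), Pow(J, 2))) (Function('y')(r, J) = Add(Add(J, r), Mul(J, Add(Mul(J, Rational(1, 2)), 0))) = Add(Add(J, r), Mul(J, Add(Mul(Rational(1, 2), J), 0))) = Add(Add(J, r), Mul(J, Mul(Rational(1, 2), J))) = Add(Add(J, r), Mul(Rational(1, 2), Pow(J, 2))) = Add(J, r, Mul(Rational(1, 2), Pow(J, 2))))
Mul(Function('y')(-14, -17), 16894) = Mul(Add(-17, -14, Mul(Rational(1, 2), Pow(-17, 2))), 16894) = Mul(Add(-17, -14, Mul(Rational(1, 2), 289)), 16894) = Mul(Add(-17, -14, Rational(289, 2)), 16894) = Mul(Rational(227, 2), 16894) = 1917469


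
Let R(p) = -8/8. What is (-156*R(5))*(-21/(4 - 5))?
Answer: 3276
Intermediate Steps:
R(p) = -1 (R(p) = -8*⅛ = -1)
(-156*R(5))*(-21/(4 - 5)) = (-156*(-1))*(-21/(4 - 5)) = 156*(-21/(-1)) = 156*(-1*(-21)) = 156*21 = 3276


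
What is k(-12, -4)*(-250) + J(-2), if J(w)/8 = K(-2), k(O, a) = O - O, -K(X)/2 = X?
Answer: 32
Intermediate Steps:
K(X) = -2*X
k(O, a) = 0
J(w) = 32 (J(w) = 8*(-2*(-2)) = 8*4 = 32)
k(-12, -4)*(-250) + J(-2) = 0*(-250) + 32 = 0 + 32 = 32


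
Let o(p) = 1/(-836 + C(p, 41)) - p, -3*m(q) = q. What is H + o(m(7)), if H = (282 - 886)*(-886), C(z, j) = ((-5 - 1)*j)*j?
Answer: 17534604755/32766 ≈ 5.3515e+5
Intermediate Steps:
m(q) = -q/3
C(z, j) = -6*j² (C(z, j) = (-6*j)*j = -6*j²)
H = 535144 (H = -604*(-886) = 535144)
o(p) = -1/10922 - p (o(p) = 1/(-836 - 6*41²) - p = 1/(-836 - 6*1681) - p = 1/(-836 - 10086) - p = 1/(-10922) - p = -1/10922 - p)
H + o(m(7)) = 535144 + (-1/10922 - (-1)*7/3) = 535144 + (-1/10922 - 1*(-7/3)) = 535144 + (-1/10922 + 7/3) = 535144 + 76451/32766 = 17534604755/32766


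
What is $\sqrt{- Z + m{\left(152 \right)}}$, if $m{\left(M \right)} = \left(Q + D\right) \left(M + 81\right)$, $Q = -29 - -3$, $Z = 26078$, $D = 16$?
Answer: $2 i \sqrt{7102} \approx 168.55 i$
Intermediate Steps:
$Q = -26$ ($Q = -29 + 3 = -26$)
$m{\left(M \right)} = -810 - 10 M$ ($m{\left(M \right)} = \left(-26 + 16\right) \left(M + 81\right) = - 10 \left(81 + M\right) = -810 - 10 M$)
$\sqrt{- Z + m{\left(152 \right)}} = \sqrt{\left(-1\right) 26078 - 2330} = \sqrt{-26078 - 2330} = \sqrt{-28408} = 2 i \sqrt{7102}$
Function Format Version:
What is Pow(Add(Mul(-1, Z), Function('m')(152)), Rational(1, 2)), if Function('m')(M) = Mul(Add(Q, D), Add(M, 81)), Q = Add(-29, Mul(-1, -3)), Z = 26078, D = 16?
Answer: Mul(2, I, Pow(7102, Rational(1, 2))) ≈ Mul(168.55, I)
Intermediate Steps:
Q = -26 (Q = Add(-29, 3) = -26)
Function('m')(M) = Add(-810, Mul(-10, M)) (Function('m')(M) = Mul(Add(-26, 16), Add(M, 81)) = Mul(-10, Add(81, M)) = Add(-810, Mul(-10, M)))
Pow(Add(Mul(-1, Z), Function('m')(152)), Rational(1, 2)) = Pow(Add(Mul(-1, 26078), Add(-810, Mul(-10, 152))), Rational(1, 2)) = Pow(Add(-26078, Add(-810, -1520)), Rational(1, 2)) = Pow(Add(-26078, -2330), Rational(1, 2)) = Pow(-28408, Rational(1, 2)) = Mul(2, I, Pow(7102, Rational(1, 2)))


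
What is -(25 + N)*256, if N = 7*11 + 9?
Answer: -28416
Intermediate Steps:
N = 86 (N = 77 + 9 = 86)
-(25 + N)*256 = -(25 + 86)*256 = -111*256 = -1*28416 = -28416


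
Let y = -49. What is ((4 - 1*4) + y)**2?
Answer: 2401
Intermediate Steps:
((4 - 1*4) + y)**2 = ((4 - 1*4) - 49)**2 = ((4 - 4) - 49)**2 = (0 - 49)**2 = (-49)**2 = 2401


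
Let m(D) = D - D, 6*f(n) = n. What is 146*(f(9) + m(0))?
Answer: 219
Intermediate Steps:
f(n) = n/6
m(D) = 0
146*(f(9) + m(0)) = 146*((1/6)*9 + 0) = 146*(3/2 + 0) = 146*(3/2) = 219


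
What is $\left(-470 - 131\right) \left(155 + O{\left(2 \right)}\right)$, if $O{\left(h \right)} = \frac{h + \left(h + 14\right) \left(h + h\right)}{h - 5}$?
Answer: $-79933$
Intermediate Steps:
$O{\left(h \right)} = \frac{h + 2 h \left(14 + h\right)}{-5 + h}$ ($O{\left(h \right)} = \frac{h + \left(14 + h\right) 2 h}{-5 + h} = \frac{h + 2 h \left(14 + h\right)}{-5 + h}$)
$\left(-470 - 131\right) \left(155 + O{\left(2 \right)}\right) = \left(-470 - 131\right) \left(155 + \frac{2 \left(29 + 2 \cdot 2\right)}{-5 + 2}\right) = - 601 \left(155 + \frac{2 \left(29 + 4\right)}{-3}\right) = - 601 \left(155 + 2 \left(- \frac{1}{3}\right) 33\right) = - 601 \left(155 - 22\right) = \left(-601\right) 133 = -79933$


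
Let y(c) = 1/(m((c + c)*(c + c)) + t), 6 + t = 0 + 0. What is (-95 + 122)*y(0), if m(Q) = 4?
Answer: -27/2 ≈ -13.500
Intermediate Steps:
t = -6 (t = -6 + (0 + 0) = -6 + 0 = -6)
y(c) = -½ (y(c) = 1/(4 - 6) = 1/(-2) = -½)
(-95 + 122)*y(0) = (-95 + 122)*(-½) = 27*(-½) = -27/2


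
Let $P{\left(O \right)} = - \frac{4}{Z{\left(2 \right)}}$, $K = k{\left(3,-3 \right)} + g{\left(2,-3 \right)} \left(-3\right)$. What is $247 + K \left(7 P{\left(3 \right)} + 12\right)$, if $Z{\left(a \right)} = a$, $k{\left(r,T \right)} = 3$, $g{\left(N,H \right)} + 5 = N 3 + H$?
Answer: $229$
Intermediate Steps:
$g{\left(N,H \right)} = -5 + H + 3 N$ ($g{\left(N,H \right)} = -5 + \left(N 3 + H\right) = -5 + \left(3 N + H\right) = -5 + \left(H + 3 N\right) = -5 + H + 3 N$)
$K = 9$ ($K = 3 + \left(-5 - 3 + 3 \cdot 2\right) \left(-3\right) = 3 + \left(-5 - 3 + 6\right) \left(-3\right) = 3 - -6 = 3 + 6 = 9$)
$P{\left(O \right)} = -2$ ($P{\left(O \right)} = - \frac{4}{2} = \left(-4\right) \frac{1}{2} = -2$)
$247 + K \left(7 P{\left(3 \right)} + 12\right) = 247 + 9 \left(7 \left(-2\right) + 12\right) = 247 + 9 \left(-14 + 12\right) = 247 + 9 \left(-2\right) = 247 - 18 = 229$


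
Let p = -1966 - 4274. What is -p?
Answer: 6240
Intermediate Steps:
p = -6240
-p = -1*(-6240) = 6240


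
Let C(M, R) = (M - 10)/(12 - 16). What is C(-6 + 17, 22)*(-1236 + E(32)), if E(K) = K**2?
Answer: 53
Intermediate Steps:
C(M, R) = 5/2 - M/4 (C(M, R) = (-10 + M)/(-4) = (-10 + M)*(-1/4) = 5/2 - M/4)
C(-6 + 17, 22)*(-1236 + E(32)) = (5/2 - (-6 + 17)/4)*(-1236 + 32**2) = (5/2 - 1/4*11)*(-1236 + 1024) = (5/2 - 11/4)*(-212) = -1/4*(-212) = 53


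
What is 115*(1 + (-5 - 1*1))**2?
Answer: 2875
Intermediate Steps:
115*(1 + (-5 - 1*1))**2 = 115*(1 + (-5 - 1))**2 = 115*(1 - 6)**2 = 115*(-5)**2 = 115*25 = 2875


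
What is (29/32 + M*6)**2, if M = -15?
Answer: 8128201/1024 ≈ 7937.7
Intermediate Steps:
(29/32 + M*6)**2 = (29/32 - 15*6)**2 = (29*(1/32) - 90)**2 = (29/32 - 90)**2 = (-2851/32)**2 = 8128201/1024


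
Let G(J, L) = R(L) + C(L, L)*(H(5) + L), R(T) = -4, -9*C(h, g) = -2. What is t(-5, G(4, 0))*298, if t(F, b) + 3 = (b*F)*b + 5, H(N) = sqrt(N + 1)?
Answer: -639508/27 + 23840*sqrt(6)/9 ≈ -17197.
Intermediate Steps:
C(h, g) = 2/9 (C(h, g) = -1/9*(-2) = 2/9)
H(N) = sqrt(1 + N)
G(J, L) = -4 + 2*L/9 + 2*sqrt(6)/9 (G(J, L) = -4 + 2*(sqrt(1 + 5) + L)/9 = -4 + 2*(sqrt(6) + L)/9 = -4 + 2*(L + sqrt(6))/9 = -4 + (2*L/9 + 2*sqrt(6)/9) = -4 + 2*L/9 + 2*sqrt(6)/9)
t(F, b) = 2 + F*b**2 (t(F, b) = -3 + ((b*F)*b + 5) = -3 + ((F*b)*b + 5) = -3 + (F*b**2 + 5) = -3 + (5 + F*b**2) = 2 + F*b**2)
t(-5, G(4, 0))*298 = (2 - 5*(-4 + (2/9)*0 + 2*sqrt(6)/9)**2)*298 = (2 - 5*(-4 + 0 + 2*sqrt(6)/9)**2)*298 = (2 - 5*(-4 + 2*sqrt(6)/9)**2)*298 = 596 - 1490*(-4 + 2*sqrt(6)/9)**2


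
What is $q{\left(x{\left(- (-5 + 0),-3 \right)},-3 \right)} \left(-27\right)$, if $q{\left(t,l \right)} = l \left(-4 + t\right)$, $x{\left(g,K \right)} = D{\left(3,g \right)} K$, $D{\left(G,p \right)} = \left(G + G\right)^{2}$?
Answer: $-9072$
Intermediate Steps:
$D{\left(G,p \right)} = 4 G^{2}$ ($D{\left(G,p \right)} = \left(2 G\right)^{2} = 4 G^{2}$)
$x{\left(g,K \right)} = 36 K$ ($x{\left(g,K \right)} = 4 \cdot 3^{2} K = 4 \cdot 9 K = 36 K$)
$q{\left(x{\left(- (-5 + 0),-3 \right)},-3 \right)} \left(-27\right) = - 3 \left(-4 + 36 \left(-3\right)\right) \left(-27\right) = - 3 \left(-4 - 108\right) \left(-27\right) = \left(-3\right) \left(-112\right) \left(-27\right) = 336 \left(-27\right) = -9072$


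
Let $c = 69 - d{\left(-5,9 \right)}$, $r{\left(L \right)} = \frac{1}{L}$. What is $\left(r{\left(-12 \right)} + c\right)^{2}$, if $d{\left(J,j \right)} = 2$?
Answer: $\frac{644809}{144} \approx 4477.8$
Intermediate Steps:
$c = 67$ ($c = 69 - 2 = 67$)
$\left(r{\left(-12 \right)} + c\right)^{2} = \left(\frac{1}{-12} + 67\right)^{2} = \left(- \frac{1}{12} + 67\right)^{2} = \left(\frac{803}{12}\right)^{2} = \frac{644809}{144}$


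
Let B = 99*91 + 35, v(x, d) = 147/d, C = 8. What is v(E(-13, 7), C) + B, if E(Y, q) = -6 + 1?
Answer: 72499/8 ≈ 9062.4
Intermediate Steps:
E(Y, q) = -5
B = 9044 (B = 9009 + 35 = 9044)
v(E(-13, 7), C) + B = 147/8 + 9044 = 72499/8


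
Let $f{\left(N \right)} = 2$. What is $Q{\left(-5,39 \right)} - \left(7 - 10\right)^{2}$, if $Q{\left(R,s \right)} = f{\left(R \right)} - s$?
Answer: $-46$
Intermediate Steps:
$Q{\left(R,s \right)} = 2 - s$
$Q{\left(-5,39 \right)} - \left(7 - 10\right)^{2} = \left(2 - 39\right) - \left(7 - 10\right)^{2} = \left(2 - 39\right) - \left(-3\right)^{2} = -37 - 9 = -46$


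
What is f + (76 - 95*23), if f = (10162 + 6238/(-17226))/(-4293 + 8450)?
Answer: -75423622082/35804241 ≈ -2106.6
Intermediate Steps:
f = 87522187/35804241 (f = (10162 + 6238*(-1/17226))/4157 = (10162 - 3119/8613)*(1/4157) = (87522187/8613)*(1/4157) = 87522187/35804241 ≈ 2.4445)
f + (76 - 95*23) = 87522187/35804241 + (76 - 95*23) = 87522187/35804241 + (76 - 2185) = 87522187/35804241 - 2109 = -75423622082/35804241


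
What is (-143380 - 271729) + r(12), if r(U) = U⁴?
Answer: -394373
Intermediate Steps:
(-143380 - 271729) + r(12) = (-143380 - 271729) + 12⁴ = -415109 + 20736 = -394373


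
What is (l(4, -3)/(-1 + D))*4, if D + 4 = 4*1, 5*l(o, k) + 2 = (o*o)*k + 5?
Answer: 36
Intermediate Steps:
l(o, k) = ⅗ + k*o²/5 (l(o, k) = -⅖ + ((o*o)*k + 5)/5 = -⅖ + (o²*k + 5)/5 = -⅖ + (k*o² + 5)/5 = -⅖ + (5 + k*o²)/5 = -⅖ + (1 + k*o²/5) = ⅗ + k*o²/5)
D = 0 (D = -4 + 4*1 = -4 + 4 = 0)
(l(4, -3)/(-1 + D))*4 = ((⅗ + (⅕)*(-3)*4²)/(-1 + 0))*4 = ((⅗ + (⅕)*(-3)*16)/(-1))*4 = -(⅗ - 48/5)*4 = -1*(-9)*4 = 9*4 = 36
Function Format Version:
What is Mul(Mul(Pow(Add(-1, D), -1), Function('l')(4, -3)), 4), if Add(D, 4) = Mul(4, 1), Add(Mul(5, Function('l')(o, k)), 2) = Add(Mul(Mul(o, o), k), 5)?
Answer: 36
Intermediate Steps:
Function('l')(o, k) = Add(Rational(3, 5), Mul(Rational(1, 5), k, Pow(o, 2))) (Function('l')(o, k) = Add(Rational(-2, 5), Mul(Rational(1, 5), Add(Mul(Mul(o, o), k), 5))) = Add(Rational(-2, 5), Mul(Rational(1, 5), Add(Mul(Pow(o, 2), k), 5))) = Add(Rational(-2, 5), Mul(Rational(1, 5), Add(Mul(k, Pow(o, 2)), 5))) = Add(Rational(-2, 5), Mul(Rational(1, 5), Add(5, Mul(k, Pow(o, 2))))) = Add(Rational(-2, 5), Add(1, Mul(Rational(1, 5), k, Pow(o, 2)))) = Add(Rational(3, 5), Mul(Rational(1, 5), k, Pow(o, 2))))
D = 0 (D = Add(-4, Mul(4, 1)) = Add(-4, 4) = 0)
Mul(Mul(Pow(Add(-1, D), -1), Function('l')(4, -3)), 4) = Mul(Mul(Pow(Add(-1, 0), -1), Add(Rational(3, 5), Mul(Rational(1, 5), -3, Pow(4, 2)))), 4) = Mul(Mul(Pow(-1, -1), Add(Rational(3, 5), Mul(Rational(1, 5), -3, 16))), 4) = Mul(Mul(-1, Add(Rational(3, 5), Rational(-48, 5))), 4) = Mul(Mul(-1, -9), 4) = Mul(9, 4) = 36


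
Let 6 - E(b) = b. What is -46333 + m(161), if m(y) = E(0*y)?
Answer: -46327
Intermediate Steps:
E(b) = 6 - b
m(y) = 6 (m(y) = 6 - 0*y = 6 - 1*0 = 6 + 0 = 6)
-46333 + m(161) = -46333 + 6 = -46327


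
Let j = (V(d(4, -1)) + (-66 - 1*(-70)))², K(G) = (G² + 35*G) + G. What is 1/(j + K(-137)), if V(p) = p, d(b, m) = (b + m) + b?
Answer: 1/13958 ≈ 7.1644e-5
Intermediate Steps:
d(b, m) = m + 2*b
K(G) = G² + 36*G
j = 121 (j = ((-1 + 2*4) + (-66 - 1*(-70)))² = ((-1 + 8) + (-66 + 70))² = (7 + 4)² = 11² = 121)
1/(j + K(-137)) = 1/(121 - 137*(36 - 137)) = 1/(121 - 137*(-101)) = 1/(121 + 13837) = 1/13958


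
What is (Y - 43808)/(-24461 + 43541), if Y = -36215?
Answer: -80023/19080 ≈ -4.1941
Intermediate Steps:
(Y - 43808)/(-24461 + 43541) = (-36215 - 43808)/(-24461 + 43541) = -80023/19080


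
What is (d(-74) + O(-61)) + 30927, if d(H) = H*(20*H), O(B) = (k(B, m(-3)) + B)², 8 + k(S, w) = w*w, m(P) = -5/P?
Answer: 11731423/81 ≈ 1.4483e+5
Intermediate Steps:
k(S, w) = -8 + w² (k(S, w) = -8 + w*w = -8 + w²)
O(B) = (-47/9 + B)² (O(B) = ((-8 + (-5/(-3))²) + B)² = ((-8 + (-5*(-⅓))²) + B)² = ((-8 + (5/3)²) + B)² = ((-8 + 25/9) + B)² = (-47/9 + B)²)
d(H) = 20*H²
(d(-74) + O(-61)) + 30927 = (20*(-74)² + (-47 + 9*(-61))²/81) + 30927 = (20*5476 + (-47 - 549)²/81) + 30927 = (109520 + (1/81)*(-596)²) + 30927 = (109520 + (1/81)*355216) + 30927 = (109520 + 355216/81) + 30927 = 9226336/81 + 30927 = 11731423/81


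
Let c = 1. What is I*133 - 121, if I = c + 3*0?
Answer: 12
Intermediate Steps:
I = 1 (I = 1 + 3*0 = 1 + 0 = 1)
I*133 - 121 = 1*133 - 121 = 133 - 121 = 12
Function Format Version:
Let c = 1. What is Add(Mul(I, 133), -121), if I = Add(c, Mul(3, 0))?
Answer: 12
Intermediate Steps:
I = 1 (I = Add(1, Mul(3, 0)) = Add(1, 0) = 1)
Add(Mul(I, 133), -121) = Add(Mul(1, 133), -121) = Add(133, -121) = 12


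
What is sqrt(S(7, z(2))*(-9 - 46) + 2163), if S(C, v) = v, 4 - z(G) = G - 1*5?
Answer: sqrt(1778) ≈ 42.166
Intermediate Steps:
z(G) = 9 - G (z(G) = 4 - (G - 1*5) = 4 - (G - 5) = 4 - (-5 + G) = 4 + (5 - G) = 9 - G)
sqrt(S(7, z(2))*(-9 - 46) + 2163) = sqrt((9 - 1*2)*(-9 - 46) + 2163) = sqrt((9 - 2)*(-55) + 2163) = sqrt(7*(-55) + 2163) = sqrt(-385 + 2163) = sqrt(1778)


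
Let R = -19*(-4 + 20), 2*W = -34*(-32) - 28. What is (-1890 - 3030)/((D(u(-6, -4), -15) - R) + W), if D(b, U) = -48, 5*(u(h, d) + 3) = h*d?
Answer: -820/131 ≈ -6.2595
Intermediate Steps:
u(h, d) = -3 + d*h/5 (u(h, d) = -3 + (h*d)/5 = -3 + (d*h)/5 = -3 + d*h/5)
W = 530 (W = (-34*(-32) - 28)/2 = (1088 - 28)/2 = (½)*1060 = 530)
R = -304 (R = -19*16 = -304)
(-1890 - 3030)/((D(u(-6, -4), -15) - R) + W) = (-1890 - 3030)/((-48 - 1*(-304)) + 530) = -4920/((-48 + 304) + 530) = -4920/(256 + 530) = -4920/786 = -4920*1/786 = -820/131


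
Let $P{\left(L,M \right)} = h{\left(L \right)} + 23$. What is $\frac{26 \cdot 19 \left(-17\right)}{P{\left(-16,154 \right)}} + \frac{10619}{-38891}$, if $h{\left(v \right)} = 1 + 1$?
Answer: $- \frac{326872093}{972275} \approx -336.19$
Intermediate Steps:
$h{\left(v \right)} = 2$
$P{\left(L,M \right)} = 25$ ($P{\left(L,M \right)} = 2 + 23 = 25$)
$\frac{26 \cdot 19 \left(-17\right)}{P{\left(-16,154 \right)}} + \frac{10619}{-38891} = \frac{26 \cdot 19 \left(-17\right)}{25} + \frac{10619}{-38891} = 494 \left(-17\right) \frac{1}{25} + 10619 \left(- \frac{1}{38891}\right) = \left(-8398\right) \frac{1}{25} - \frac{10619}{38891} = - \frac{8398}{25} - \frac{10619}{38891} = - \frac{326872093}{972275}$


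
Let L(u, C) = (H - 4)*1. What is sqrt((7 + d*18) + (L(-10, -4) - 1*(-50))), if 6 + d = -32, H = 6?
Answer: 25*I ≈ 25.0*I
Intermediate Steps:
d = -38 (d = -6 - 32 = -38)
L(u, C) = 2 (L(u, C) = (6 - 4)*1 = 2*1 = 2)
sqrt((7 + d*18) + (L(-10, -4) - 1*(-50))) = sqrt((7 - 38*18) + (2 - 1*(-50))) = sqrt((7 - 684) + (2 + 50)) = sqrt(-677 + 52) = sqrt(-625) = 25*I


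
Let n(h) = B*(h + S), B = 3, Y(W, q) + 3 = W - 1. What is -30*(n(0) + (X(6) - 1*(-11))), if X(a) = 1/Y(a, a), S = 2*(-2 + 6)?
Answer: -1065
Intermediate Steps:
Y(W, q) = -4 + W (Y(W, q) = -3 + (W - 1) = -3 + (-1 + W) = -4 + W)
S = 8 (S = 2*4 = 8)
n(h) = 24 + 3*h (n(h) = 3*(h + 8) = 3*(8 + h) = 24 + 3*h)
X(a) = 1/(-4 + a)
-30*(n(0) + (X(6) - 1*(-11))) = -30*((24 + 3*0) + (1/(-4 + 6) - 1*(-11))) = -30*((24 + 0) + (1/2 + 11)) = -30*(24 + (½ + 11)) = -30*(24 + 23/2) = -30*71/2 = -1065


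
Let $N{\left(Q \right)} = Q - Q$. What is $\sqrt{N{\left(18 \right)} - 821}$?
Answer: $i \sqrt{821} \approx 28.653 i$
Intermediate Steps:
$N{\left(Q \right)} = 0$
$\sqrt{N{\left(18 \right)} - 821} = \sqrt{0 - 821} = \sqrt{-821} = i \sqrt{821}$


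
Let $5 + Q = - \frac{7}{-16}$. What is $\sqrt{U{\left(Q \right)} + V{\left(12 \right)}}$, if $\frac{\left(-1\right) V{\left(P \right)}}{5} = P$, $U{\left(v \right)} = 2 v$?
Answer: $\frac{i \sqrt{1106}}{4} \approx 8.3141 i$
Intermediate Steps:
$Q = - \frac{73}{16}$ ($Q = -5 - \frac{7}{-16} = -5 - - \frac{7}{16} = -5 + \frac{7}{16} = - \frac{73}{16} \approx -4.5625$)
$V{\left(P \right)} = - 5 P$
$\sqrt{U{\left(Q \right)} + V{\left(12 \right)}} = \sqrt{2 \left(- \frac{73}{16}\right) - 60} = \sqrt{- \frac{73}{8} - 60} = \sqrt{- \frac{553}{8}} = \frac{i \sqrt{1106}}{4}$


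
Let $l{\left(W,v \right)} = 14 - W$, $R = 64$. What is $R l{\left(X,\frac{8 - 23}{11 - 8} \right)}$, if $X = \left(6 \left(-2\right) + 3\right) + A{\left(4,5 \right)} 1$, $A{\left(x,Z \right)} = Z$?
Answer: $1152$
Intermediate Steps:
$X = -4$ ($X = \left(6 \left(-2\right) + 3\right) + 5 \cdot 1 = \left(-12 + 3\right) + 5 = -9 + 5 = -4$)
$R l{\left(X,\frac{8 - 23}{11 - 8} \right)} = 64 \left(14 - -4\right) = 64 \left(14 + 4\right) = 64 \cdot 18 = 1152$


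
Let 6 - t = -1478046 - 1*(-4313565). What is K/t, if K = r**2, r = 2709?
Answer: -271803/105019 ≈ -2.5881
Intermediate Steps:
t = -2835513 (t = 6 - (-1478046 - 1*(-4313565)) = 6 - (-1478046 + 4313565) = 6 - 1*2835519 = 6 - 2835519 = -2835513)
K = 7338681 (K = 2709**2 = 7338681)
K/t = 7338681/(-2835513) = 7338681*(-1/2835513) = -271803/105019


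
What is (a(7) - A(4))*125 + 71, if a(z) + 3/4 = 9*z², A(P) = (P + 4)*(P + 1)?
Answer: 200409/4 ≈ 50102.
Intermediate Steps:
A(P) = (1 + P)*(4 + P) (A(P) = (4 + P)*(1 + P) = (1 + P)*(4 + P))
a(z) = -¾ + 9*z²
(a(7) - A(4))*125 + 71 = ((-¾ + 9*7²) - (4 + 4² + 5*4))*125 + 71 = ((-¾ + 9*49) - (4 + 16 + 20))*125 + 71 = ((-¾ + 441) - 1*40)*125 + 71 = (1761/4 - 40)*125 + 71 = (1601/4)*125 + 71 = 200125/4 + 71 = 200409/4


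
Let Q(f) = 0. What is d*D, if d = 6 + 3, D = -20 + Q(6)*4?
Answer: -180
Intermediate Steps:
D = -20 (D = -20 + 0*4 = -20 + 0 = -20)
d = 9
d*D = 9*(-20) = -180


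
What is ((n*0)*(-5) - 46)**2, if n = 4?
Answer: 2116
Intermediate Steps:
((n*0)*(-5) - 46)**2 = ((4*0)*(-5) - 46)**2 = (0*(-5) - 46)**2 = (0 - 46)**2 = (-46)**2 = 2116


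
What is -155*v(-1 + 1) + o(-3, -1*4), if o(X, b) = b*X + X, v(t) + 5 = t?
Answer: 784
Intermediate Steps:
v(t) = -5 + t
o(X, b) = X + X*b (o(X, b) = X*b + X = X + X*b)
-155*v(-1 + 1) + o(-3, -1*4) = -155*(-5 + (-1 + 1)) - 3*(1 - 1*4) = -155*(-5 + 0) - 3*(1 - 4) = -155*(-5) - 3*(-3) = 775 + 9 = 784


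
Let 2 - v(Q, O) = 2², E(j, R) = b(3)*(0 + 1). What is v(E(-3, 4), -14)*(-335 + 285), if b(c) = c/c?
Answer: 100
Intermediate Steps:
b(c) = 1
E(j, R) = 1 (E(j, R) = 1*(0 + 1) = 1*1 = 1)
v(Q, O) = -2 (v(Q, O) = 2 - 1*2² = 2 - 1*4 = 2 - 4 = -2)
v(E(-3, 4), -14)*(-335 + 285) = -2*(-335 + 285) = -2*(-50) = 100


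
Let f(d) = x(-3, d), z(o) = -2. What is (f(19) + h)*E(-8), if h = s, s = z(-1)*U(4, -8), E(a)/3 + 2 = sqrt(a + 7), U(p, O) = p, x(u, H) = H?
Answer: -66 + 33*I ≈ -66.0 + 33.0*I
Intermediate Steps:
f(d) = d
E(a) = -6 + 3*sqrt(7 + a) (E(a) = -6 + 3*sqrt(a + 7) = -6 + 3*sqrt(7 + a))
s = -8 (s = -2*4 = -8)
h = -8
(f(19) + h)*E(-8) = (19 - 8)*(-6 + 3*sqrt(7 - 8)) = 11*(-6 + 3*sqrt(-1)) = 11*(-6 + 3*I) = -66 + 33*I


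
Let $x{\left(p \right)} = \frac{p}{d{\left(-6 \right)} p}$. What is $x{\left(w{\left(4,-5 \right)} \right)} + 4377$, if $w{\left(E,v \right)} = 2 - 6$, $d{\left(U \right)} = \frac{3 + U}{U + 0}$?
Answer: $4379$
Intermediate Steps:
$d{\left(U \right)} = \frac{3 + U}{U}$
$w{\left(E,v \right)} = -4$ ($w{\left(E,v \right)} = 2 - 6 = -4$)
$x{\left(p \right)} = 2$ ($x{\left(p \right)} = \frac{p}{\frac{3 - 6}{-6} p} = \frac{p}{\left(- \frac{1}{6}\right) \left(-3\right) p} = \frac{p}{\frac{1}{2} p} = p \frac{2}{p} = 2$)
$x{\left(w{\left(4,-5 \right)} \right)} + 4377 = 2 + 4377 = 4379$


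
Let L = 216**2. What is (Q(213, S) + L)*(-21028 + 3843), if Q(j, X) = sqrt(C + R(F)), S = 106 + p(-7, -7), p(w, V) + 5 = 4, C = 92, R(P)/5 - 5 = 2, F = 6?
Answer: -801783360 - 17185*sqrt(127) ≈ -8.0198e+8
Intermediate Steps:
R(P) = 35 (R(P) = 25 + 5*2 = 25 + 10 = 35)
L = 46656
p(w, V) = -1 (p(w, V) = -5 + 4 = -1)
S = 105 (S = 106 - 1 = 105)
Q(j, X) = sqrt(127) (Q(j, X) = sqrt(92 + 35) = sqrt(127))
(Q(213, S) + L)*(-21028 + 3843) = (sqrt(127) + 46656)*(-21028 + 3843) = (46656 + sqrt(127))*(-17185) = -801783360 - 17185*sqrt(127)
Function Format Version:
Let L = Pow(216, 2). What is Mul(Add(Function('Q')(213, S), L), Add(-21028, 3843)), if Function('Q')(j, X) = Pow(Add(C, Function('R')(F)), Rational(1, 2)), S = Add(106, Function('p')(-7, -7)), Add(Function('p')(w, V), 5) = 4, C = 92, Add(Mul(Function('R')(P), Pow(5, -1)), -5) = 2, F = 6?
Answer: Add(-801783360, Mul(-17185, Pow(127, Rational(1, 2)))) ≈ -8.0198e+8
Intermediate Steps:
Function('R')(P) = 35 (Function('R')(P) = Add(25, Mul(5, 2)) = Add(25, 10) = 35)
L = 46656
Function('p')(w, V) = -1 (Function('p')(w, V) = Add(-5, 4) = -1)
S = 105 (S = Add(106, -1) = 105)
Function('Q')(j, X) = Pow(127, Rational(1, 2)) (Function('Q')(j, X) = Pow(Add(92, 35), Rational(1, 2)) = Pow(127, Rational(1, 2)))
Mul(Add(Function('Q')(213, S), L), Add(-21028, 3843)) = Mul(Add(Pow(127, Rational(1, 2)), 46656), Add(-21028, 3843)) = Mul(Add(46656, Pow(127, Rational(1, 2))), -17185) = Add(-801783360, Mul(-17185, Pow(127, Rational(1, 2))))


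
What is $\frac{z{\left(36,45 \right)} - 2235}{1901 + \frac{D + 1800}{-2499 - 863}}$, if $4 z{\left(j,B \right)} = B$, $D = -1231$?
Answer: $- \frac{14952495}{12781186} \approx -1.1699$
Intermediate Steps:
$z{\left(j,B \right)} = \frac{B}{4}$
$\frac{z{\left(36,45 \right)} - 2235}{1901 + \frac{D + 1800}{-2499 - 863}} = \frac{\frac{1}{4} \cdot 45 - 2235}{1901 + \frac{-1231 + 1800}{-2499 - 863}} = \frac{\frac{45}{4} - 2235}{1901 + \frac{569}{-3362}} = - \frac{8895}{4 \left(1901 + 569 \left(- \frac{1}{3362}\right)\right)} = - \frac{8895}{4 \left(1901 - \frac{569}{3362}\right)} = - \frac{8895}{4 \cdot \frac{6390593}{3362}} = \left(- \frac{8895}{4}\right) \frac{3362}{6390593} = - \frac{14952495}{12781186}$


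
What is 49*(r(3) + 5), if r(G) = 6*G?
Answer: 1127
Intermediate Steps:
49*(r(3) + 5) = 49*(6*3 + 5) = 49*(18 + 5) = 49*23 = 1127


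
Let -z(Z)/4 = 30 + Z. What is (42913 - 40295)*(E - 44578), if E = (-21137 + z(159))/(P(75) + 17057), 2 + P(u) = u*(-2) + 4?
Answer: -1973425610310/16909 ≈ -1.1671e+8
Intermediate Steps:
P(u) = 2 - 2*u (P(u) = -2 + (u*(-2) + 4) = -2 + (-2*u + 4) = -2 + (4 - 2*u) = 2 - 2*u)
z(Z) = -120 - 4*Z (z(Z) = -4*(30 + Z) = -120 - 4*Z)
E = -21893/16909 (E = (-21137 + (-120 - 4*159))/((2 - 2*75) + 17057) = (-21137 + (-120 - 636))/((2 - 150) + 17057) = (-21137 - 756)/(-148 + 17057) = -21893/16909 ≈ -1.2948)
(42913 - 40295)*(E - 44578) = (42913 - 40295)*(-21893/16909 - 44578) = 2618*(-753791295/16909) = -1973425610310/16909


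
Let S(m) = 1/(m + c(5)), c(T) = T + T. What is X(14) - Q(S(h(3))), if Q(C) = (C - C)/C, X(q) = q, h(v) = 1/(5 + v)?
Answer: 14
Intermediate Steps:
c(T) = 2*T
S(m) = 1/(10 + m) (S(m) = 1/(m + 2*5) = 1/(m + 10) = 1/(10 + m))
Q(C) = 0 (Q(C) = 0/C = 0)
X(14) - Q(S(h(3))) = 14 - 1*0 = 14 + 0 = 14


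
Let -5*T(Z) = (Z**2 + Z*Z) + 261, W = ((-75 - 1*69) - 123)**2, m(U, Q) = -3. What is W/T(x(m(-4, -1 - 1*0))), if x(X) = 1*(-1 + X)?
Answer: -356445/293 ≈ -1216.5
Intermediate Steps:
W = 71289 (W = ((-75 - 69) - 123)**2 = (-144 - 123)**2 = (-267)**2 = 71289)
x(X) = -1 + X
T(Z) = -261/5 - 2*Z**2/5 (T(Z) = -((Z**2 + Z*Z) + 261)/5 = -((Z**2 + Z**2) + 261)/5 = -(2*Z**2 + 261)/5 = -(261 + 2*Z**2)/5 = -261/5 - 2*Z**2/5)
W/T(x(m(-4, -1 - 1*0))) = 71289/(-261/5 - 2*(-1 - 3)**2/5) = 71289/(-261/5 - 2/5*(-4)**2) = 71289/(-261/5 - 2/5*16) = 71289/(-261/5 - 32/5) = 71289/(-293/5) = 71289*(-5/293) = -356445/293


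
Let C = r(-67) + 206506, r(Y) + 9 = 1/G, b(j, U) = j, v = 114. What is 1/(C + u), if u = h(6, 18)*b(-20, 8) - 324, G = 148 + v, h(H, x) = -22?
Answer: 262/54132607 ≈ 4.8400e-6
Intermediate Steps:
G = 262 (G = 148 + 114 = 262)
r(Y) = -2357/262 (r(Y) = -9 + 1/262 = -2357/262)
u = 116 (u = -22*(-20) - 324 = 440 - 324 = 116)
C = 54102215/262 (C = -2357/262 + 206506 = 54102215/262 ≈ 2.0650e+5)
1/(C + u) = 1/(54102215/262 + 116) = 1/(54132607/262) = 262/54132607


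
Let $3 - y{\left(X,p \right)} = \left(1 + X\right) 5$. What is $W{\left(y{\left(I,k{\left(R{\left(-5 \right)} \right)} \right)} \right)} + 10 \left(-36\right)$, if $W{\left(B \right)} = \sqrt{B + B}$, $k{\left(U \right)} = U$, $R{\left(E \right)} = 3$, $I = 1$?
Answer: $-360 + i \sqrt{14} \approx -360.0 + 3.7417 i$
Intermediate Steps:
$y{\left(X,p \right)} = -2 - 5 X$ ($y{\left(X,p \right)} = 3 - \left(1 + X\right) 5 = 3 - \left(5 + 5 X\right) = -2 - 5 X$)
$W{\left(B \right)} = \sqrt{2} \sqrt{B}$ ($W{\left(B \right)} = \sqrt{2 B} = \sqrt{2} \sqrt{B}$)
$W{\left(y{\left(I,k{\left(R{\left(-5 \right)} \right)} \right)} \right)} + 10 \left(-36\right) = \sqrt{2} \sqrt{-2 - 5} + 10 \left(-36\right) = \sqrt{2} \sqrt{-2 - 5} - 360 = \sqrt{2} \sqrt{-7} - 360 = \sqrt{2} i \sqrt{7} - 360 = i \sqrt{14} - 360 = -360 + i \sqrt{14}$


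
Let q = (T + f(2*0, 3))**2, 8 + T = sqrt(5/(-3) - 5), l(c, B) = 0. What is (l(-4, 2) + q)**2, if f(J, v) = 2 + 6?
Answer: 400/9 ≈ 44.444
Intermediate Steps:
f(J, v) = 8
T = -8 + 2*I*sqrt(15)/3 (T = -8 + sqrt(5/(-3) - 5) = -8 + sqrt(5*(-1/3) - 5) = -8 + sqrt(-5/3 - 5) = -8 + sqrt(-20/3) = -8 + 2*I*sqrt(15)/3 ≈ -8.0 + 2.582*I)
q = -20/3 (q = ((-8 + 2*I*sqrt(15)/3) + 8)**2 = (2*I*sqrt(15)/3)**2 = -20/3 ≈ -6.6667)
(l(-4, 2) + q)**2 = (0 - 20/3)**2 = (-20/3)**2 = 400/9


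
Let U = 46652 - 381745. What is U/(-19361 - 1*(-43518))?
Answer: -335093/24157 ≈ -13.871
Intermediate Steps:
U = -335093
U/(-19361 - 1*(-43518)) = -335093/(-19361 - 1*(-43518)) = -335093/(-19361 + 43518) = -335093/24157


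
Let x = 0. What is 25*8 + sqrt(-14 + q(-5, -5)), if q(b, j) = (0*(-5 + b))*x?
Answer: 200 + I*sqrt(14) ≈ 200.0 + 3.7417*I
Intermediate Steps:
q(b, j) = 0 (q(b, j) = (0*(-5 + b))*0 = 0*0 = 0)
25*8 + sqrt(-14 + q(-5, -5)) = 25*8 + sqrt(-14 + 0) = 200 + sqrt(-14) = 200 + I*sqrt(14)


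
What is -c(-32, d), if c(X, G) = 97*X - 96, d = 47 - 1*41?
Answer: 3200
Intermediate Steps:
d = 6 (d = 47 - 41 = 6)
c(X, G) = -96 + 97*X
-c(-32, d) = -(-96 + 97*(-32)) = -(-96 - 3104) = -1*(-3200) = 3200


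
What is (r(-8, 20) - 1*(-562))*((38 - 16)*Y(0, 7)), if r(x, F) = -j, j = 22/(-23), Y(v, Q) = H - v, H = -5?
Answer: -1424280/23 ≈ -61925.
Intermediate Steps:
Y(v, Q) = -5 - v
j = -22/23 (j = 22*(-1/23) = -22/23 ≈ -0.95652)
r(x, F) = 22/23 (r(x, F) = -1*(-22/23) = 22/23)
(r(-8, 20) - 1*(-562))*((38 - 16)*Y(0, 7)) = (22/23 - 1*(-562))*((38 - 16)*(-5 - 1*0)) = (22/23 + 562)*(22*(-5 + 0)) = 12948*(22*(-5))/23 = (12948/23)*(-110) = -1424280/23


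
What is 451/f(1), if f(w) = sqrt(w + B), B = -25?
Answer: -451*I*sqrt(6)/12 ≈ -92.06*I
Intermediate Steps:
f(w) = sqrt(-25 + w) (f(w) = sqrt(w - 25) = sqrt(-25 + w))
451/f(1) = 451/(sqrt(-25 + 1)) = 451/(sqrt(-24)) = 451/((2*I*sqrt(6))) = 451*(-I*sqrt(6)/12) = -451*I*sqrt(6)/12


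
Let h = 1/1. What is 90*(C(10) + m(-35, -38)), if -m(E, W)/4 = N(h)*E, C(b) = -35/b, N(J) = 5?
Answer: 62685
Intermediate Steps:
h = 1
m(E, W) = -20*E
90*(C(10) + m(-35, -38)) = 90*(-35/10 - 20*(-35)) = 90*(-35*1/10 + 700) = 90*(-7/2 + 700) = 90*(1393/2) = 62685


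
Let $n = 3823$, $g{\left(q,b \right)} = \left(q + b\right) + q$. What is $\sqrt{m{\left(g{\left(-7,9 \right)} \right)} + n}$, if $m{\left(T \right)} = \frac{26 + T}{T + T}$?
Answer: $\frac{\sqrt{382090}}{10} \approx 61.813$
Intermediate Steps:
$g{\left(q,b \right)} = b + 2 q$ ($g{\left(q,b \right)} = \left(b + q\right) + q = b + 2 q$)
$m{\left(T \right)} = \frac{26 + T}{2 T}$
$\sqrt{m{\left(g{\left(-7,9 \right)} \right)} + n} = \sqrt{\frac{26 + \left(9 + 2 \left(-7\right)\right)}{2 \left(9 + 2 \left(-7\right)\right)} + 3823} = \sqrt{\frac{26 + \left(9 - 14\right)}{2 \left(9 - 14\right)} + 3823} = \sqrt{\frac{26 - 5}{2 \left(-5\right)} + 3823} = \sqrt{\frac{1}{2} \left(- \frac{1}{5}\right) 21 + 3823} = \sqrt{- \frac{21}{10} + 3823} = \sqrt{\frac{38209}{10}} = \frac{\sqrt{382090}}{10}$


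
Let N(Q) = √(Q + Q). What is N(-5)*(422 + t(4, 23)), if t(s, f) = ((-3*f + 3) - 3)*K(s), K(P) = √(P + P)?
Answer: I*√10*(422 - 138*√2) ≈ 717.33*I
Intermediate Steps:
K(P) = √2*√P (K(P) = √(2*P) = √2*√P)
N(Q) = √2*√Q (N(Q) = √(2*Q) = √2*√Q)
t(s, f) = -3*f*√2*√s (t(s, f) = ((-3*f + 3) - 3)*(√2*√s) = ((3 - 3*f) - 3)*(√2*√s) = (-3*f)*(√2*√s) = -3*f*√2*√s)
N(-5)*(422 + t(4, 23)) = (√2*√(-5))*(422 - 3*23*√2*√4) = (√2*(I*√5))*(422 - 3*23*√2*2) = (I*√10)*(422 - 138*√2) = I*√10*(422 - 138*√2)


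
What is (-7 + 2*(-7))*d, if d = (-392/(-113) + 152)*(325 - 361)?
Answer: 13281408/113 ≈ 1.1753e+5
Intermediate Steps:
d = -632448/113 (d = (-392*(-1/113) + 152)*(-36) = (392/113 + 152)*(-36) = (17568/113)*(-36) = -632448/113 ≈ -5596.9)
(-7 + 2*(-7))*d = (-7 + 2*(-7))*(-632448/113) = (-7 - 14)*(-632448/113) = -21*(-632448/113) = 13281408/113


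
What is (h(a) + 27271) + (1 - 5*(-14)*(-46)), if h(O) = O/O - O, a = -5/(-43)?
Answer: 1034274/43 ≈ 24053.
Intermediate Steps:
a = 5/43 (a = -5*(-1/43) = 5/43 ≈ 0.11628)
h(O) = 1 - O
(h(a) + 27271) + (1 - 5*(-14)*(-46)) = ((1 - 1*5/43) + 27271) + (1 - 5*(-14)*(-46)) = ((1 - 5/43) + 27271) + (1 + 70*(-46)) = (38/43 + 27271) + (1 - 3220) = 1172691/43 - 3219 = 1034274/43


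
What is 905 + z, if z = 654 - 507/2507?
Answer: 3907906/2507 ≈ 1558.8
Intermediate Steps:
z = 1639071/2507 (z = 654 - 507*1/2507 = 654 - 507/2507 = 1639071/2507 ≈ 653.80)
905 + z = 905 + 1639071/2507 = 3907906/2507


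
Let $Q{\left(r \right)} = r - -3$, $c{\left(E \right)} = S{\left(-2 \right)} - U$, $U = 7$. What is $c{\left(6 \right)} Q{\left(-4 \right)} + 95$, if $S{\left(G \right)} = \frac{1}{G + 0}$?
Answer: $\frac{205}{2} \approx 102.5$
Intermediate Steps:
$S{\left(G \right)} = \frac{1}{G}$
$c{\left(E \right)} = - \frac{15}{2}$ ($c{\left(E \right)} = \frac{1}{-2} - 7 = - \frac{1}{2} - 7 = - \frac{15}{2}$)
$Q{\left(r \right)} = 3 + r$ ($Q{\left(r \right)} = r + 3 = 3 + r$)
$c{\left(6 \right)} Q{\left(-4 \right)} + 95 = - \frac{15 \left(3 - 4\right)}{2} + 95 = \left(- \frac{15}{2}\right) \left(-1\right) + 95 = \frac{15}{2} + 95 = \frac{205}{2}$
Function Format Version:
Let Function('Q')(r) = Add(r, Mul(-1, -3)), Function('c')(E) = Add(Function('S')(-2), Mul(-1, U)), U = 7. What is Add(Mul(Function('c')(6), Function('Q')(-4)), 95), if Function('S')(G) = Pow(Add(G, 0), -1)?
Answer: Rational(205, 2) ≈ 102.50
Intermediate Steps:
Function('S')(G) = Pow(G, -1)
Function('c')(E) = Rational(-15, 2) (Function('c')(E) = Add(Pow(-2, -1), Mul(-1, 7)) = Add(Rational(-1, 2), -7) = Rational(-15, 2))
Function('Q')(r) = Add(3, r) (Function('Q')(r) = Add(r, 3) = Add(3, r))
Add(Mul(Function('c')(6), Function('Q')(-4)), 95) = Add(Mul(Rational(-15, 2), Add(3, -4)), 95) = Add(Mul(Rational(-15, 2), -1), 95) = Add(Rational(15, 2), 95) = Rational(205, 2)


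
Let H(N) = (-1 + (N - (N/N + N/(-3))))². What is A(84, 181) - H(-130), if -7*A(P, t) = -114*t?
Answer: -1751026/63 ≈ -27794.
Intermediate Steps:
A(P, t) = 114*t/7 (A(P, t) = -(-114)*t/7 = 114*t/7)
H(N) = (-2 + 4*N/3)² (H(N) = (-1 + (N - (1 + N*(-⅓))))² = (-1 + (N - (1 - N/3)))² = (-1 + (N + (-1 + N/3)))² = (-1 + (-1 + 4*N/3))² = (-2 + 4*N/3)²)
A(84, 181) - H(-130) = (114/7)*181 - 4*(-3 + 2*(-130))²/9 = 20634/7 - 4*(-3 - 260)²/9 = 20634/7 - 4*(-263)²/9 = 20634/7 - 4*69169/9 = 20634/7 - 1*276676/9 = 20634/7 - 276676/9 = -1751026/63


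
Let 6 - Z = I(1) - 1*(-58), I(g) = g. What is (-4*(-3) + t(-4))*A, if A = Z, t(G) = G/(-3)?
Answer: -2120/3 ≈ -706.67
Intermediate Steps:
t(G) = -G/3 (t(G) = G*(-⅓) = -G/3)
Z = -53 (Z = 6 - (1 - 1*(-58)) = 6 - (1 + 58) = 6 - 1*59 = 6 - 59 = -53)
A = -53
(-4*(-3) + t(-4))*A = (-4*(-3) - ⅓*(-4))*(-53) = (12 + 4/3)*(-53) = (40/3)*(-53) = -2120/3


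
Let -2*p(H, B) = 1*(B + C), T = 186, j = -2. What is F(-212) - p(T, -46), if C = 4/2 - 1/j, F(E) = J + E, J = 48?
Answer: -743/4 ≈ -185.75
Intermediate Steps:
F(E) = 48 + E
C = 5/2 (C = 4/2 - 1/(-2) = 4*(½) - 1*(-½) = 2 + ½ = 5/2 ≈ 2.5000)
p(H, B) = -5/4 - B/2 (p(H, B) = -(B + 5/2)/2 = -(5/2 + B)/2 = -5/4 - B/2)
F(-212) - p(T, -46) = (48 - 212) - (-5/4 - ½*(-46)) = -164 - (-5/4 + 23) = -164 - 1*87/4 = -164 - 87/4 = -743/4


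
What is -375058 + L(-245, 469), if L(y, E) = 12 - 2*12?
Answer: -375070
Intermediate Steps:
L(y, E) = -12 (L(y, E) = 12 - 24 = -12)
-375058 + L(-245, 469) = -375058 - 12 = -375070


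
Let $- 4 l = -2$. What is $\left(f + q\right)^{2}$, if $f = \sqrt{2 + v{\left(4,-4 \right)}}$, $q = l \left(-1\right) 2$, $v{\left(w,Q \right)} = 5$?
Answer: $\left(1 - \sqrt{7}\right)^{2} \approx 2.7085$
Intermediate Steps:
$l = \frac{1}{2}$ ($l = \left(- \frac{1}{4}\right) \left(-2\right) = \frac{1}{2} \approx 0.5$)
$q = -1$ ($q = \frac{1}{2} \left(-1\right) 2 = \left(- \frac{1}{2}\right) 2 = -1$)
$f = \sqrt{7}$ ($f = \sqrt{2 + 5} = \sqrt{7} \approx 2.6458$)
$\left(f + q\right)^{2} = \left(\sqrt{7} - 1\right)^{2} = \left(-1 + \sqrt{7}\right)^{2}$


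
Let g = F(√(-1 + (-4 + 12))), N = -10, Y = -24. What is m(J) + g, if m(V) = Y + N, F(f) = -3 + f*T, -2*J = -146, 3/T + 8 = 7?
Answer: -37 - 3*√7 ≈ -44.937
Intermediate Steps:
T = -3 (T = 3/(-8 + 7) = 3/(-1) = 3*(-1) = -3)
J = 73 (J = -½*(-146) = 73)
F(f) = -3 - 3*f (F(f) = -3 + f*(-3) = -3 - 3*f)
m(V) = -34 (m(V) = -24 - 10 = -34)
g = -3 - 3*√7 (g = -3 - 3*√(-1 + (-4 + 12)) = -3 - 3*√(-1 + 8) = -3 - 3*√7 ≈ -10.937)
m(J) + g = -34 + (-3 - 3*√7) = -37 - 3*√7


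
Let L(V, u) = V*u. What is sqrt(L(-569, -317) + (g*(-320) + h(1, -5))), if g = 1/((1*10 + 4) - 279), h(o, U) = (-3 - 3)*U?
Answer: sqrt(506755419)/53 ≈ 424.74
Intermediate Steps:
h(o, U) = -6*U
g = -1/265 (g = 1/((10 + 4) - 279) = 1/(14 - 279) = 1/(-265) = -1/265 ≈ -0.0037736)
sqrt(L(-569, -317) + (g*(-320) + h(1, -5))) = sqrt(-569*(-317) + (-1/265*(-320) - 6*(-5))) = sqrt(180373 + (64/53 + 30)) = sqrt(180373 + 1654/53) = sqrt(9561423/53) = sqrt(506755419)/53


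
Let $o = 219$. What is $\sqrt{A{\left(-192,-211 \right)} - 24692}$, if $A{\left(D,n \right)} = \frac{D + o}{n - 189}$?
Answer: $\frac{i \sqrt{9876827}}{20} \approx 157.14 i$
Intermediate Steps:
$A{\left(D,n \right)} = \frac{219 + D}{-189 + n}$ ($A{\left(D,n \right)} = \frac{D + 219}{n - 189} = \frac{219 + D}{-189 + n}$)
$\sqrt{A{\left(-192,-211 \right)} - 24692} = \sqrt{\frac{219 - 192}{-189 - 211} - 24692} = \sqrt{\frac{1}{-400} \cdot 27 - 24692} = \sqrt{\left(- \frac{1}{400}\right) 27 - 24692} = \sqrt{- \frac{27}{400} - 24692} = \sqrt{- \frac{9876827}{400}} = \frac{i \sqrt{9876827}}{20}$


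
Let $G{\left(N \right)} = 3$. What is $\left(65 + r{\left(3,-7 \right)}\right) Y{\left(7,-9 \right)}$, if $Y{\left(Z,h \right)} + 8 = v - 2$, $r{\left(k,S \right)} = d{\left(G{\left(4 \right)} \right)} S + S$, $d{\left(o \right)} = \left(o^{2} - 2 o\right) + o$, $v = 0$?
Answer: $-160$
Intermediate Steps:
$d{\left(o \right)} = o^{2} - o$
$r{\left(k,S \right)} = 7 S$ ($r{\left(k,S \right)} = 3 \left(-1 + 3\right) S + S = 3 \cdot 2 S + S = 6 S + S = 7 S$)
$Y{\left(Z,h \right)} = -10$ ($Y{\left(Z,h \right)} = -8 + \left(0 - 2\right) = -8 - 2 = -10$)
$\left(65 + r{\left(3,-7 \right)}\right) Y{\left(7,-9 \right)} = \left(65 + 7 \left(-7\right)\right) \left(-10\right) = \left(65 - 49\right) \left(-10\right) = 16 \left(-10\right) = -160$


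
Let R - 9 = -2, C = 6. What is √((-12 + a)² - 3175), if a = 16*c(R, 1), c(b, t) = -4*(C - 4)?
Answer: 15*√73 ≈ 128.16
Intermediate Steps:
R = 7 (R = 9 - 2 = 7)
c(b, t) = -8 (c(b, t) = -4*(6 - 4) = -4*2 = -8)
a = -128 (a = 16*(-8) = -128)
√((-12 + a)² - 3175) = √((-12 - 128)² - 3175) = √((-140)² - 3175) = √(19600 - 3175) = √16425 = 15*√73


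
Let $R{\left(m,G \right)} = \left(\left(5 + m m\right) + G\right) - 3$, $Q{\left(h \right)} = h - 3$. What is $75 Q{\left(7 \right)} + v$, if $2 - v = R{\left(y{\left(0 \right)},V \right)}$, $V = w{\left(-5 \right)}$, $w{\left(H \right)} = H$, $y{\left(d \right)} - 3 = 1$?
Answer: $289$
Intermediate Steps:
$y{\left(d \right)} = 4$ ($y{\left(d \right)} = 3 + 1 = 4$)
$V = -5$
$Q{\left(h \right)} = -3 + h$
$R{\left(m,G \right)} = 2 + G + m^{2}$ ($R{\left(m,G \right)} = \left(\left(5 + m^{2}\right) + G\right) - 3 = \left(5 + G + m^{2}\right) - 3 = 2 + G + m^{2}$)
$v = -11$ ($v = 2 - \left(2 - 5 + 4^{2}\right) = 2 - \left(2 - 5 + 16\right) = 2 - 13 = -11$)
$75 Q{\left(7 \right)} + v = 75 \left(-3 + 7\right) - 11 = 75 \cdot 4 - 11 = 300 - 11 = 289$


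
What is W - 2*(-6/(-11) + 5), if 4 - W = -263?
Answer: 2815/11 ≈ 255.91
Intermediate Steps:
W = 267 (W = 4 - 1*(-263) = 4 + 263 = 267)
W - 2*(-6/(-11) + 5) = 267 - 2*(-6/(-11) + 5) = 267 - 2*(-6*(-1/11) + 5) = 267 - 2*(6/11 + 5) = 267 - 2*61/11 = 267 - 122/11 = 2815/11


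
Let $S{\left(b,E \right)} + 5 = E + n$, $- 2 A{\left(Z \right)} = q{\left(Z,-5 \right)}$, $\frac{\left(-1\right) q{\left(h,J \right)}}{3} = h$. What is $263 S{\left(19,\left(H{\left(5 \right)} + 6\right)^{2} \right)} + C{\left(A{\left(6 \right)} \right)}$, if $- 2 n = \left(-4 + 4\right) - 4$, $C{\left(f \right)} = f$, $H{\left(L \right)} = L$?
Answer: $31043$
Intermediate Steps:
$q{\left(h,J \right)} = - 3 h$
$A{\left(Z \right)} = \frac{3 Z}{2}$ ($A{\left(Z \right)} = - \frac{\left(-3\right) Z}{2} = \frac{3 Z}{2}$)
$n = 2$ ($n = - \frac{\left(-4 + 4\right) - 4}{2} = - \frac{0 - 4}{2} = \left(- \frac{1}{2}\right) \left(-4\right) = 2$)
$S{\left(b,E \right)} = -3 + E$ ($S{\left(b,E \right)} = -5 + \left(E + 2\right) = -5 + \left(2 + E\right) = -3 + E$)
$263 S{\left(19,\left(H{\left(5 \right)} + 6\right)^{2} \right)} + C{\left(A{\left(6 \right)} \right)} = 263 \left(-3 + \left(5 + 6\right)^{2}\right) + \frac{3}{2} \cdot 6 = 263 \left(-3 + 11^{2}\right) + 9 = 263 \left(-3 + 121\right) + 9 = 263 \cdot 118 + 9 = 31034 + 9 = 31043$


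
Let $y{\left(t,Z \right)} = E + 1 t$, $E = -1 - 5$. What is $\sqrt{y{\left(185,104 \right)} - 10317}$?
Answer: $i \sqrt{10138} \approx 100.69 i$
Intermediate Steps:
$E = -6$ ($E = -1 - 5 = -6$)
$y{\left(t,Z \right)} = -6 + t$ ($y{\left(t,Z \right)} = -6 + 1 t = -6 + t$)
$\sqrt{y{\left(185,104 \right)} - 10317} = \sqrt{\left(-6 + 185\right) - 10317} = \sqrt{179 - 10317} = \sqrt{-10138} = i \sqrt{10138}$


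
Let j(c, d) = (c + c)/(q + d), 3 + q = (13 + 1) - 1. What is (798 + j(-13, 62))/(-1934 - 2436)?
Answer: -5743/31464 ≈ -0.18253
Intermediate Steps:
q = 10 (q = -3 + ((13 + 1) - 1) = -3 + (14 - 1) = -3 + 13 = 10)
j(c, d) = 2*c/(10 + d) (j(c, d) = (c + c)/(10 + d) = (2*c)/(10 + d) = 2*c/(10 + d))
(798 + j(-13, 62))/(-1934 - 2436) = (798 + 2*(-13)/(10 + 62))/(-1934 - 2436) = (798 + 2*(-13)/72)/(-4370) = (798 + 2*(-13)*(1/72))*(-1/4370) = (798 - 13/36)*(-1/4370) = (28715/36)*(-1/4370) = -5743/31464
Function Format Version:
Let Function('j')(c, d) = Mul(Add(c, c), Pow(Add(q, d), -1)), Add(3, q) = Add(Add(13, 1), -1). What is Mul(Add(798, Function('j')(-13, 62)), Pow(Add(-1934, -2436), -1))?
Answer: Rational(-5743, 31464) ≈ -0.18253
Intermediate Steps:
q = 10 (q = Add(-3, Add(Add(13, 1), -1)) = Add(-3, Add(14, -1)) = Add(-3, 13) = 10)
Function('j')(c, d) = Mul(2, c, Pow(Add(10, d), -1)) (Function('j')(c, d) = Mul(Add(c, c), Pow(Add(10, d), -1)) = Mul(Mul(2, c), Pow(Add(10, d), -1)) = Mul(2, c, Pow(Add(10, d), -1)))
Mul(Add(798, Function('j')(-13, 62)), Pow(Add(-1934, -2436), -1)) = Mul(Add(798, Mul(2, -13, Pow(Add(10, 62), -1))), Pow(Add(-1934, -2436), -1)) = Mul(Add(798, Mul(2, -13, Pow(72, -1))), Pow(-4370, -1)) = Mul(Add(798, Mul(2, -13, Rational(1, 72))), Rational(-1, 4370)) = Mul(Add(798, Rational(-13, 36)), Rational(-1, 4370)) = Mul(Rational(28715, 36), Rational(-1, 4370)) = Rational(-5743, 31464)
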